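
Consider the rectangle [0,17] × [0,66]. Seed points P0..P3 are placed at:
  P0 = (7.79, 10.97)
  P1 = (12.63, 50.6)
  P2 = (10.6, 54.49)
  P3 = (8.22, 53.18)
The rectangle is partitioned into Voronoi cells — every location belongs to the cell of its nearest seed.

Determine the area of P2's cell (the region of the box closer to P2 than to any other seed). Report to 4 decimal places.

1. box [0,17]×[0,66]: [(0, 0) (17, 0) (17, 66) (0, 66)]
2. ⊥bis P2·P0 via (9.195,32.73): [(0, 33.3237) (17, 32.226) (17, 66) (0, 66)]  |A|=564.8271
3. ⊥bis P2·P1 via (11.615,52.545): [(0, 46.4837) (17, 55.3552) (17, 66) (0, 66)]  |A|=256.3696
4. ⊥bis P2·P3 via (9.41,53.835): [(10.4536, 51.9389) (17, 55.3552) (17, 66) (2.7141, 66)]  |A|=135.2797
5. canonical 4-gon: [(10.4536, 51.9389) (17, 55.3552) (17, 66) (2.7141, 66)]
6. shoelace: 135.2797

Area of P2's cell: 135.2797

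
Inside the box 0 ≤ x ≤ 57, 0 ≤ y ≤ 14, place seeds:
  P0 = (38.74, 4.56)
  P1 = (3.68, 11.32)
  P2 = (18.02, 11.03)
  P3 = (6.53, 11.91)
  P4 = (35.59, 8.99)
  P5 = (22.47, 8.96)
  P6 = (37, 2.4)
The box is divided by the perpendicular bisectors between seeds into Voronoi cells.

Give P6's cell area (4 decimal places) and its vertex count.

Area of P6's cell: 53.1144 (4 vertices)

1. box [0,57]×[0,14]: [(0, 0) (57, 0) (57, 14) (0, 14)]
2. ⊥bis P6·P0 via (37.87,3.48): [(0, 0) (42.19, 0) (24.8107, 14) (0, 14)]  |A|=469.0048
3. ⊥bis P6·P1 via (20.34,6.86): [(18.5035, 0) (42.19, 0) (24.8107, 14) (22.2514, 14)]  |A|=183.7201
4. ⊥bis P6·P2 via (27.51,6.715): [(24.4568, 0) (42.19, 0) (29.2108, 10.4555)]  |A|=92.7049
5. ⊥bis P6·P3 via (21.765,7.155): [(24.4568, 0) (42.19, 0) (29.2108, 10.4555)]  |A|=92.7049
6. ⊥bis P6·P4 via (36.295,5.695): [(26.0495, 3.5029) (24.4568, 0) (42.19, 0) (35.3669, 5.4964)]  |A|=63.4658
7. ⊥bis P6·P5 via (29.735,5.68): [(29.041, 4.1429) (27.1706, 0) (42.19, 0) (35.3669, 5.4964)]  |A|=53.1144
8. canonical 4-gon: [(29.041, 4.1429) (27.1706, 0) (42.19, 0) (35.3669, 5.4964)]
9. shoelace: 53.1144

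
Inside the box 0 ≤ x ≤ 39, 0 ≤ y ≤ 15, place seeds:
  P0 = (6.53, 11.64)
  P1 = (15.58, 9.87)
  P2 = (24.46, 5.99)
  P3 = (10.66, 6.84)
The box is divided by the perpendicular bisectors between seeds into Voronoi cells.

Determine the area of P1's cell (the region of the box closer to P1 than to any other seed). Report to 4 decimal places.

Area of P1's cell: 89.1411

1. box [0,39]×[0,15]: [(0, 0) (39, 0) (39, 15) (0, 15)]
2. ⊥bis P1·P0 via (11.055,10.755): [(8.9515, 0) (39, 0) (39, 15) (11.8852, 15)]  |A|=428.7242
3. ⊥bis P1·P2 via (20.02,7.93): [(8.9515, 0) (16.5551, 0) (23.1091, 15) (11.8852, 15)]  |A|=141.206
4. ⊥bis P1·P3 via (13.12,8.355): [(11.1965, 11.4784) (17.2649, 1.6246) (23.1091, 15) (11.8852, 15)]  |A|=89.1411
5. canonical 4-gon: [(11.1965, 11.4784) (17.2649, 1.6246) (23.1091, 15) (11.8852, 15)]
6. shoelace: 89.1411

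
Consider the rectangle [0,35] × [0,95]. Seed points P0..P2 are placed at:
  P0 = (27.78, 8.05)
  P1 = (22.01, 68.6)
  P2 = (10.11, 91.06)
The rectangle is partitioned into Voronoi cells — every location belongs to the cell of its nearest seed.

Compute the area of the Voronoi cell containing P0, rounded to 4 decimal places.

1. box [0,35]×[0,95]: [(0, 0) (35, 0) (35, 95) (0, 95)]
2. ⊥bis P0·P1 via (24.895,38.325): [(0, 35.9527) (0, 0) (35, 0) (35, 39.2879)]  |A|=1316.7108
3. ⊥bis P0·P2 via (18.945,49.555): [(0, 35.9527) (0, 0) (35, 0) (35, 39.2879)]  |A|=1316.7108
4. canonical 4-gon: [(0, 35.9527) (0, 0) (35, 0) (35, 39.2879)]
5. shoelace: 1316.7108

Area of P0's cell: 1316.7108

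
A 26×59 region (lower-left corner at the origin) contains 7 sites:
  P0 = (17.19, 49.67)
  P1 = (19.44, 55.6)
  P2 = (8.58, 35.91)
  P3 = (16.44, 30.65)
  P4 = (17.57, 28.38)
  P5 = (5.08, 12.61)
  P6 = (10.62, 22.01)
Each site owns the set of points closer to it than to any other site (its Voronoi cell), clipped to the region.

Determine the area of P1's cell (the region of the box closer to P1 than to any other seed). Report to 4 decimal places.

1. box [0,26]×[0,59]: [(0, 0) (26, 0) (26, 59) (0, 59)]
2. ⊥bis P1·P0 via (18.315,52.635): [(26, 49.7191) (26, 59) (1.5397, 59)]  |A|=113.5068
3. ⊥bis P1·P2 via (14.01,45.755): [(26, 49.7191) (26, 59) (1.5397, 59)]  |A|=113.5068
4. ⊥bis P1·P3 via (17.94,43.125): [(26, 49.7191) (26, 59) (1.5397, 59)]  |A|=113.5068
5. ⊥bis P1·P4 via (18.505,41.99): [(26, 49.7191) (26, 59) (1.5397, 59)]  |A|=113.5068
6. ⊥bis P1·P5 via (12.26,34.105): [(26, 49.7191) (26, 59) (1.5397, 59)]  |A|=113.5068
7. ⊥bis P1·P6 via (15.03,38.805): [(26, 49.7191) (26, 59) (1.5397, 59)]  |A|=113.5068
8. canonical 3-gon: [(26, 49.7191) (26, 59) (1.5397, 59)]
9. shoelace: 113.5068

Area of P1's cell: 113.5068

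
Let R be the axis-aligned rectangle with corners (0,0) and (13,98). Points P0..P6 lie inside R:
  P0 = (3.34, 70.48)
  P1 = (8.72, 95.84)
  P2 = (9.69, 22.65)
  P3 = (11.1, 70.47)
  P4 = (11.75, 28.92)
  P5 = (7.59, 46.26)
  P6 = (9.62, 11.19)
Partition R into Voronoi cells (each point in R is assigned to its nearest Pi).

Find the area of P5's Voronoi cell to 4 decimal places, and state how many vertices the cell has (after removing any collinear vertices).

1. box [0,13]×[0,98]: [(0, 0) (13, 0) (13, 98) (0, 98)]
2. ⊥bis P5·P0 via (5.465,58.37): [(0, 57.411) (0, 0) (13, 0) (13, 59.6922)]  |A|=761.171
3. ⊥bis P5·P1 via (8.155,71.05): [(0, 57.411) (0, 0) (13, 0) (13, 59.6922)]  |A|=761.171
4. ⊥bis P5·P2 via (8.64,34.455): [(0, 57.411) (0, 33.6865) (13, 34.8428) (13, 59.6922)]  |A|=315.7305
5. ⊥bis P5·P3 via (9.345,58.365): [(7.2048, 58.6753) (0, 57.411) (0, 33.6865) (13, 34.8428) (13, 57.8351)]  |A|=310.3493
6. ⊥bis P5·P4 via (9.67,37.59): [(7.2048, 58.6753) (0, 57.411) (0, 35.2701) (13, 38.3889) (13, 57.8351)]  |A|=277.0064
7. ⊥bis P5·P6 via (8.605,28.725): [(7.2048, 58.6753) (0, 57.411) (0, 35.2701) (13, 38.3889) (13, 57.8351)]  |A|=277.0064
8. canonical 5-gon: [(7.2048, 58.6753) (0, 57.411) (0, 35.2701) (13, 38.3889) (13, 57.8351)]
9. shoelace: 277.0064

Area of P5's cell: 277.0064 (5 vertices)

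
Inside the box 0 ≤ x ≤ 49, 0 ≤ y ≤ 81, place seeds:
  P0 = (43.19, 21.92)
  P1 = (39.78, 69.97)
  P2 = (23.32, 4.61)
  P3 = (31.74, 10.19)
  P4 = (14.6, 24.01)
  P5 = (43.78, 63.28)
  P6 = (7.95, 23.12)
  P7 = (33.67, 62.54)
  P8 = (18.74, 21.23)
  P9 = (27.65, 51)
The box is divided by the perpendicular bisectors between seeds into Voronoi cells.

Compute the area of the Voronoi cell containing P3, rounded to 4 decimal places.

Area of P3's cell: 319.8075

1. box [0,49]×[0,81]: [(0, 0) (49, 0) (49, 81) (0, 81)]
2. ⊥bis P3·P0 via (37.465,16.055): [(0, 52.6257) (0, 0) (49, 0) (49, 4.7953)]  |A|=1406.8155
3. ⊥bis P3·P1 via (35.76,40.08): [(9.1919, 43.6532) (0, 44.8895) (0, 0) (49, 0) (49, 4.7953)]  |A|=1371.2603
4. ⊥bis P3·P2 via (27.53,7.4): [(9.1919, 43.6532) (2.9482, 44.493) (32.434, 0) (49, 0) (49, 4.7953)]  |A|=583.5454
5. ⊥bis P3·P4 via (23.17,17.1): [(28.9943, 24.3235) (22.0348, 15.6921) (32.434, 0) (49, 0) (49, 4.7953)]  |A|=348.923
6. ⊥bis P3·P5 via (37.76,36.735): [(28.9943, 24.3235) (22.0348, 15.6921) (32.434, 0) (49, 0) (49, 4.7953)]  |A|=348.923
7. ⊥bis P3·P6 via (19.845,16.655): [(28.9943, 24.3235) (22.0348, 15.6921) (32.434, 0) (49, 0) (49, 4.7953)]  |A|=348.923
8. ⊥bis P3·P7 via (32.705,36.365): [(28.9943, 24.3235) (22.0348, 15.6921) (32.434, 0) (49, 0) (49, 4.7953)]  |A|=348.923
9. ⊥bis P3·P8 via (25.24,15.71): [(30.9411, 22.4232) (23.433, 13.5822) (32.434, 0) (49, 0) (49, 4.7953)]  |A|=319.8075
10. ⊥bis P3·P9 via (29.695,30.595): [(30.9411, 22.4232) (23.433, 13.5822) (32.434, 0) (49, 0) (49, 4.7953)]  |A|=319.8075
11. canonical 5-gon: [(30.9411, 22.4232) (23.433, 13.5822) (32.434, 0) (49, 0) (49, 4.7953)]
12. shoelace: 319.8075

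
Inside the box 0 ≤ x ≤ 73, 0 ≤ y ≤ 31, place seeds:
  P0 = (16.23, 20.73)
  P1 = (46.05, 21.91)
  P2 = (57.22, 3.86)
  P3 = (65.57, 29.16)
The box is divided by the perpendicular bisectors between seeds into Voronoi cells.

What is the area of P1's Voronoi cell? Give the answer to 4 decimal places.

1. box [0,73]×[0,31]: [(0, 0) (73, 0) (73, 31) (0, 31)]
2. ⊥bis P1·P0 via (31.14,21.32): [(31.9836, 0) (73, 0) (73, 31) (30.757, 31)]  |A|=1290.5206
3. ⊥bis P1·P2 via (51.635,12.885): [(31.9557, 0.7067) (73, 26.1064) (73, 31) (30.757, 31)]  |A|=740.2666
4. ⊥bis P1·P3 via (55.81,25.535): [(31.9557, 0.7067) (58.85, 17.3499) (53.7802, 31) (30.757, 31)]  |A|=574.4692
5. canonical 4-gon: [(31.9557, 0.7067) (58.85, 17.3499) (53.7802, 31) (30.757, 31)]
6. shoelace: 574.4692

Area of P1's cell: 574.4692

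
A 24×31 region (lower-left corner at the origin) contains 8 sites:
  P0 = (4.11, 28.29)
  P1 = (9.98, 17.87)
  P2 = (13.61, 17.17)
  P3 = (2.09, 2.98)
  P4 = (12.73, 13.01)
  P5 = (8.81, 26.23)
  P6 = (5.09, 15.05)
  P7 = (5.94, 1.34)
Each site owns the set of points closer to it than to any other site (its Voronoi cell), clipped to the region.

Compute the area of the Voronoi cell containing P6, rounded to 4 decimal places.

1. box [0,24]×[0,31]: [(0, 0) (24, 0) (24, 31) (0, 31)]
2. ⊥bis P6·P0 via (4.6,21.67): [(0, 21.3295) (0, 0) (24, 0) (24, 23.106)]  |A|=533.2256
3. ⊥bis P6·P1 via (7.535,16.46): [(4.5333, 21.6651) (0, 21.3295) (0, 0) (17.0273, 0)]  |A|=232.7951
4. ⊥bis P6·P2 via (9.35,16.11): [(10.5743, 11.1897) (4.5333, 21.6651) (0, 21.3295) (0, 0) (13.3586, 0)]  |A|=212.2693
5. ⊥bis P6·P3 via (3.59,9.015): [(11.6115, 7.0213) (10.5743, 11.1897) (4.5333, 21.6651) (0, 21.3295) (0, 9.9073)]  |A|=107.8529
6. ⊥bis P6·P4 via (8.91,14.03): [(7.3232, 8.0871) (8.9183, 14.0612) (4.5333, 21.6651) (0, 21.3295) (0, 9.9073)]  |A|=92.231
7. ⊥bis P6·P5 via (6.95,20.64): [(7.3232, 8.0871) (8.9183, 14.0612) (4.691, 21.3917) (3.9901, 21.6249) (0, 21.3295) (0, 9.9073)]  |A|=92.1536
8. ⊥bis P6·P7 via (5.515,8.195): [(6.6148, 8.2632) (7.3829, 8.3108) (8.9183, 14.0612) (4.691, 21.3917) (3.9901, 21.6249) (0, 21.3295) (0, 9.9073)]  |A|=92.0691
9. canonical 7-gon: [(6.6148, 8.2632) (7.3829, 8.3108) (8.9183, 14.0612) (4.691, 21.3917) (3.9901, 21.6249) (0, 21.3295) (0, 9.9073)]
10. shoelace: 92.0691

Area of P6's cell: 92.0691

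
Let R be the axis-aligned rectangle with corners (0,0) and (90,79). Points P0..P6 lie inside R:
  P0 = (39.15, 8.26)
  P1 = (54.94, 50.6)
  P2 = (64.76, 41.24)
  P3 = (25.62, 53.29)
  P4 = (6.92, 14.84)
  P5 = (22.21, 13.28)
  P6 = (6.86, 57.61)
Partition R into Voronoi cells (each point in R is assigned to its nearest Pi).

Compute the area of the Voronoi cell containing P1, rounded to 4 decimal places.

1. box [0,90]×[0,79]: [(0, 0) (90, 0) (90, 79) (0, 79)]
2. ⊥bis P1·P0 via (47.045,29.43): [(0, 46.9747) (90, 13.4106) (90, 79) (0, 79)]  |A|=4392.6616
3. ⊥bis P1·P2 via (59.85,45.92): [(0, 46.9747) (44.8962, 30.2313) (90, 77.5517) (90, 79) (0, 79)]  |A|=2946.1598
4. ⊥bis P1·P3 via (40.28,51.945): [(38.5065, 32.6143) (44.8962, 30.2313) (90, 77.5517) (90, 79) (42.7622, 79)]  |A|=1337.7909
5. ⊥bis P1·P4 via (30.93,32.72): [(38.5065, 32.6143) (44.8962, 30.2313) (90, 77.5517) (90, 79) (42.7622, 79)]  |A|=1337.7909
6. ⊥bis P1·P5 via (38.575,31.94): [(38.5065, 32.6143) (44.8962, 30.2313) (90, 77.5517) (90, 79) (42.7622, 79)]  |A|=1337.7909
7. ⊥bis P1·P6 via (30.9,54.105): [(38.5065, 32.6143) (44.8962, 30.2313) (90, 77.5517) (90, 79) (42.7622, 79)]  |A|=1337.7909
8. canonical 5-gon: [(38.5065, 32.6143) (44.8962, 30.2313) (90, 77.5517) (90, 79) (42.7622, 79)]
9. shoelace: 1337.7909

Area of P1's cell: 1337.7909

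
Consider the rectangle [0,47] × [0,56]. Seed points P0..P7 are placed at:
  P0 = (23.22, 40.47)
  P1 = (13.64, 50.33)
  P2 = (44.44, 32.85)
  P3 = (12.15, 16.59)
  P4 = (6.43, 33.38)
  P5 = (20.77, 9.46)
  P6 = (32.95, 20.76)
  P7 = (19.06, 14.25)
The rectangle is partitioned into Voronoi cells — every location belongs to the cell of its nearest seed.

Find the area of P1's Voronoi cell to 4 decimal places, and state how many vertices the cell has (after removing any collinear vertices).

Area of P1's cell: 293.9621 (4 vertices)

1. box [0,47]×[0,56]: [(0, 0) (47, 0) (47, 56) (0, 56)]
2. ⊥bis P1·P0 via (18.43,45.4): [(0, 27.4934) (29.3398, 56) (0, 56)]  |A|=418.1896
3. ⊥bis P1·P2 via (29.04,41.59): [(0, 27.4934) (29.3398, 56) (0, 56)]  |A|=418.1896
4. ⊥bis P1·P3 via (12.895,33.46): [(0, 34.0295) (6.4347, 33.7453) (29.3398, 56) (0, 56)]  |A|=397.1609
5. ⊥bis P1·P4 via (10.035,41.855): [(0, 46.1236) (13.3361, 40.4508) (29.3398, 56) (0, 56)]  |A|=293.9621
6. ⊥bis P1·P5 via (17.205,29.895): [(0, 46.1236) (13.3361, 40.4508) (29.3398, 56) (0, 56)]  |A|=293.9621
7. ⊥bis P1·P6 via (23.295,35.545): [(0, 46.1236) (13.3361, 40.4508) (29.3398, 56) (0, 56)]  |A|=293.9621
8. ⊥bis P1·P7 via (16.35,32.29): [(0, 46.1236) (13.3361, 40.4508) (29.3398, 56) (0, 56)]  |A|=293.9621
9. canonical 4-gon: [(0, 46.1236) (13.3361, 40.4508) (29.3398, 56) (0, 56)]
10. shoelace: 293.9621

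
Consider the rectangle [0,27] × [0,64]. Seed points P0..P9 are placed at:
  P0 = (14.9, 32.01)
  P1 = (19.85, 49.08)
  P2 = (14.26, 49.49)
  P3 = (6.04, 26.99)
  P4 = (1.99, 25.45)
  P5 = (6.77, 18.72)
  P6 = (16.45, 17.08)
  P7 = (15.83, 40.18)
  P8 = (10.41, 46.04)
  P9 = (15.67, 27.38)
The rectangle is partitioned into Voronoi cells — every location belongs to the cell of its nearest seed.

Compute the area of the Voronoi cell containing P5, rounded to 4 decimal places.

1. box [0,27]×[0,64]: [(0, 0) (27, 0) (27, 64) (0, 64)]
2. ⊥bis P5·P0 via (10.835,25.365): [(0, 31.9932) (0, 0) (27, 0) (27, 15.4763)]  |A|=640.8374
3. ⊥bis P5·P1 via (13.31,33.9): [(0, 31.9932) (0, 0) (27, 0) (27, 15.4763)]  |A|=640.8374
4. ⊥bis P5·P2 via (10.515,34.105): [(0, 31.9932) (0, 0) (27, 0) (27, 15.4763)]  |A|=640.8374
5. ⊥bis P5·P3 via (6.405,22.855): [(13.862, 23.5132) (0, 22.2896) (0, 0) (27, 0) (27, 15.4763)]  |A|=573.5818
6. ⊥bis P5·P4 via (4.38,22.085): [(13.862, 23.5132) (5.3306, 22.7602) (0, 18.9741) (0, 0) (27, 0) (27, 15.4763)]  |A|=564.7449
7. ⊥bis P5·P6 via (11.61,17.9): [(12.5413, 23.3967) (5.3306, 22.7602) (0, 18.9741) (0, 0) (8.5774, 0)]  |A|=231.2737
8. ⊥bis P5·P7 via (11.3,29.45): [(12.5413, 23.3967) (5.3306, 22.7602) (0, 18.9741) (0, 0) (8.5774, 0)]  |A|=231.2737
9. ⊥bis P5·P8 via (8.59,32.38): [(12.5413, 23.3967) (5.3306, 22.7602) (0, 18.9741) (0, 0) (8.5774, 0)]  |A|=231.2737
10. ⊥bis P5·P9 via (11.22,23.05): [(12.2953, 21.9449) (11.0139, 23.2618) (5.3306, 22.7602) (0, 18.9741) (0, 0) (8.5774, 0)]  |A|=230.1816
11. canonical 6-gon: [(12.2953, 21.9449) (11.0139, 23.2618) (5.3306, 22.7602) (0, 18.9741) (0, 0) (8.5774, 0)]
12. shoelace: 230.1816

Area of P5's cell: 230.1816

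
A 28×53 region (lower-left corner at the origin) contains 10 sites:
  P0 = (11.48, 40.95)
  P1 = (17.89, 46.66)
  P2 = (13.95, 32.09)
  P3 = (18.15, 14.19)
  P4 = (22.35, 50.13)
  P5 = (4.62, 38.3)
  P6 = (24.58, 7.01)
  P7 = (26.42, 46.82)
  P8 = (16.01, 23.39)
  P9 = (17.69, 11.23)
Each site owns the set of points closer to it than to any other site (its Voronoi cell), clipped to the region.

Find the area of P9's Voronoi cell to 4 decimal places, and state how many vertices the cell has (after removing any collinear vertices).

1. box [0,28]×[0,53]: [(0, 0) (28, 0) (28, 53) (0, 53)]
2. ⊥bis P9·P0 via (14.585,26.09): [(0, 23.0425) (0, 0) (28, 0) (28, 28.8931)]  |A|=727.0974
3. ⊥bis P9·P1 via (17.79,28.945): [(27.9734, 28.8875) (0, 23.0425) (0, 0) (28, 0) (28, 28.8874)]  |A|=727.0973
4. ⊥bis P9·P2 via (15.82,21.66): [(0, 18.8236) (0, 0) (28, 0) (28, 23.8438)]  |A|=597.3434
5. ⊥bis P9·P3 via (17.92,12.71): [(0, 15.4949) (0, 0) (28, 0) (28, 11.1435)]  |A|=372.9373
6. ⊥bis P9·P4 via (20.02,30.68): [(0, 15.4949) (0, 0) (28, 0) (28, 11.1435)]  |A|=372.9373
7. ⊥bis P9·P5 via (11.155,24.765): [(0, 15.4949) (0, 0) (28, 0) (28, 11.1435)]  |A|=372.9373
8. ⊥bis P9·P6 via (21.135,9.12): [(22.8633, 11.9418) (0, 15.4949) (0, 0) (15.5492, 0)]  |A|=269.9742
9. ⊥bis P9·P7 via (22.055,29.025): [(22.8633, 11.9418) (0, 15.4949) (0, 0) (15.5492, 0)]  |A|=269.9742
10. ⊥bis P9·P8 via (16.85,17.31): [(22.8633, 11.9418) (1.7469, 15.2234) (0, 14.982) (0, 0) (15.5492, 0)]  |A|=269.5263
11. canonical 5-gon: [(22.8633, 11.9418) (1.7469, 15.2234) (0, 14.982) (0, 0) (15.5492, 0)]
12. shoelace: 269.5263

Area of P9's cell: 269.5263 (5 vertices)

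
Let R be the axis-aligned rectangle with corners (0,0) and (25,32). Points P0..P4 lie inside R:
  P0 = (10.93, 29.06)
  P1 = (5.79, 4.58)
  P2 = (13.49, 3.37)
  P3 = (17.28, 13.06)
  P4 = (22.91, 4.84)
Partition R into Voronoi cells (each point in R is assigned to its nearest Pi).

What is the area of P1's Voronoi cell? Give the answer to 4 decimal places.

Area of P1's cell: 159.9847

1. box [0,25]×[0,32]: [(0, 0) (25, 0) (25, 32) (0, 32)]
2. ⊥bis P1·P0 via (8.36,16.82): [(0, 18.5753) (0, 0) (25, 0) (25, 13.3261)]  |A|=398.7684
3. ⊥bis P1·P2 via (9.64,3.975): [(11.5531, 16.1495) (0, 18.5753) (0, 0) (9.0154, 0)]  |A|=180.0987
4. ⊥bis P1·P3 via (11.535,8.82): [(10.6004, 10.0864) (5.1302, 17.4981) (0, 18.5753) (0, 0) (9.0154, 0)]  |A|=159.9847
5. ⊥bis P1·P4 via (14.35,4.71): [(10.6004, 10.0864) (5.1302, 17.4981) (0, 18.5753) (0, 0) (9.0154, 0)]  |A|=159.9847
6. canonical 5-gon: [(10.6004, 10.0864) (5.1302, 17.4981) (0, 18.5753) (0, 0) (9.0154, 0)]
7. shoelace: 159.9847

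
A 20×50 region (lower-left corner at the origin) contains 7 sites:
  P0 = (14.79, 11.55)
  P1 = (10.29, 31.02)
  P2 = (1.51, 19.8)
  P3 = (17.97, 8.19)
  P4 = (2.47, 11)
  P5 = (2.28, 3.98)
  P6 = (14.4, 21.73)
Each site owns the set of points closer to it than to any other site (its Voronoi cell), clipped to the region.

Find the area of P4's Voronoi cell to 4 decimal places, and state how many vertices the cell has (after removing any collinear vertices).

1. box [0,20]×[0,50]: [(0, 0) (20, 0) (20, 50) (0, 50)]
2. ⊥bis P4·P0 via (8.63,11.275): [(0, 0) (9.1333, 0) (6.9012, 50) (0, 50)]  |A|=400.8638
3. ⊥bis P4·P1 via (6.38,21.01): [(0, 23.5021) (0, 0) (9.1333, 0) (8.2276, 20.2883)]  |A|=189.3332
4. ⊥bis P4·P2 via (1.99,15.4): [(0, 15.1829) (0, 0) (9.1333, 0) (8.4146, 16.1009)]  |A|=137.4061
5. ⊥bis P4·P3 via (10.22,9.595): [(0, 15.1829) (0, 0) (8.4805, 0) (9.0044, 2.8895) (8.4146, 16.1009)]  |A|=136.463
6. ⊥bis P4·P5 via (2.375,7.49): [(0, 15.1829) (0, 7.5543) (8.8067, 7.3159) (8.4146, 16.1009)]  |A|=70.7324
7. ⊥bis P4·P6 via (8.435,16.365): [(0, 15.1829) (0, 7.5543) (8.8067, 7.3159) (8.4146, 16.1009)]  |A|=70.7324
8. canonical 4-gon: [(0, 15.1829) (0, 7.5543) (8.8067, 7.3159) (8.4146, 16.1009)]
9. shoelace: 70.7324

Area of P4's cell: 70.7324 (4 vertices)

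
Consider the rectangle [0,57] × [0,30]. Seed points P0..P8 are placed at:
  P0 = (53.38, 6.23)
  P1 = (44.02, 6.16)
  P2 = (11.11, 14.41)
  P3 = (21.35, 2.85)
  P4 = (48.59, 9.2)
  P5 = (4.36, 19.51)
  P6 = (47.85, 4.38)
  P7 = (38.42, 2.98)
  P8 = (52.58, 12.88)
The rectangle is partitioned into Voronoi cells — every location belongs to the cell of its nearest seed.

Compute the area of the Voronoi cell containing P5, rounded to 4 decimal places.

Area of P5's cell: 204.6959

1. box [0,57]×[0,30]: [(0, 0) (57, 0) (57, 30) (0, 30)]
2. ⊥bis P5·P0 via (28.87,12.87): [(0, 0) (25.3834, 0) (33.5107, 30) (0, 30)]  |A|=883.4111
3. ⊥bis P5·P1 via (24.19,12.835): [(0, 0) (19.8696, 0) (29.9679, 30) (0, 30)]  |A|=747.5629
4. ⊥bis P5·P2 via (7.735,16.96): [(0, 6.7225) (17.5874, 30) (0, 30)]  |A|=204.6959
5. ⊥bis P5·P3 via (12.855,11.18): [(0, 6.7225) (17.5874, 30) (0, 30)]  |A|=204.6959
6. ⊥bis P5·P4 via (26.475,14.355): [(0, 6.7225) (17.5874, 30) (0, 30)]  |A|=204.6959
7. ⊥bis P5·P6 via (26.105,11.945): [(0, 6.7225) (17.5874, 30) (0, 30)]  |A|=204.6959
8. ⊥bis P5·P7 via (21.39,11.245): [(0, 6.7225) (17.5874, 30) (0, 30)]  |A|=204.6959
9. ⊥bis P5·P8 via (28.47,16.195): [(0, 6.7225) (17.5874, 30) (0, 30)]  |A|=204.6959
10. canonical 3-gon: [(0, 6.7225) (17.5874, 30) (0, 30)]
11. shoelace: 204.6959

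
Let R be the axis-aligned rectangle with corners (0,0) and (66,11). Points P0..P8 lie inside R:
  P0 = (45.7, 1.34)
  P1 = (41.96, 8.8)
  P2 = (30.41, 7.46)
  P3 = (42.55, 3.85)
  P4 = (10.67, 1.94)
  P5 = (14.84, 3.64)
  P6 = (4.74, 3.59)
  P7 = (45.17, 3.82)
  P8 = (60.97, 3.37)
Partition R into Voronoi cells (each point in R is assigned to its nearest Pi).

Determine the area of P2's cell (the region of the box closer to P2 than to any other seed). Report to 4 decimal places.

Area of P2's cell: 145.8160

1. box [0,66]×[0,11]: [(0, 0) (66, 0) (66, 11) (0, 11)]
2. ⊥bis P2·P0 via (38.055,4.4): [(0, 0) (36.2938, 0) (40.6967, 11) (0, 11)]  |A|=423.4482
3. ⊥bis P2·P1 via (36.185,8.13): [(0, 0) (36.2938, 0) (36.9407, 1.6161) (35.852, 11) (0, 11)]  |A|=400.7172
4. ⊥bis P2·P3 via (36.48,5.655): [(0, 0) (34.7984, 0) (36.4743, 5.636) (35.852, 11) (0, 11)]  |A|=394.826
5. ⊥bis P2·P4 via (20.54,4.7): [(21.8543, 0) (34.7984, 0) (36.4743, 5.636) (35.852, 11) (18.7783, 11)]  |A|=171.3468
6. ⊥bis P2·P5 via (22.625,5.55): [(23.9867, 0) (34.7984, 0) (36.4743, 5.636) (35.852, 11) (21.2879, 11)]  |A|=145.816
7. ⊥bis P2·P6 via (17.575,5.525): [(23.9867, 0) (34.7984, 0) (36.4743, 5.636) (35.852, 11) (21.2879, 11)]  |A|=145.816
8. ⊥bis P2·P7 via (37.79,5.64): [(23.9867, 0) (34.7984, 0) (36.4743, 5.636) (35.852, 11) (21.2879, 11)]  |A|=145.816
9. ⊥bis P2·P8 via (45.69,5.415): [(23.9867, 0) (34.7984, 0) (36.4743, 5.636) (35.852, 11) (21.2879, 11)]  |A|=145.816
10. canonical 5-gon: [(23.9867, 0) (34.7984, 0) (36.4743, 5.636) (35.852, 11) (21.2879, 11)]
11. shoelace: 145.816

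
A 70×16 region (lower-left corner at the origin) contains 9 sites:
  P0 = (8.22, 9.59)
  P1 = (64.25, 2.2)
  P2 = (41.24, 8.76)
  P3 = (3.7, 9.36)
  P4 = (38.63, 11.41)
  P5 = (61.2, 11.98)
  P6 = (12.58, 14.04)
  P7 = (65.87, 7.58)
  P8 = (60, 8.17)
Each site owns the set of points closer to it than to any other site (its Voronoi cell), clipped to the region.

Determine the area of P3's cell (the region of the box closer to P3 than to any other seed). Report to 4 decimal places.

Area of P3's cell: 96.5609

1. box [0,70]×[0,16]: [(0, 0) (70, 0) (70, 16) (0, 16)]
2. ⊥bis P3·P0 via (5.96,9.475): [(0, 0) (6.4421, 0) (5.628, 16) (0, 16)]  |A|=96.5609
3. ⊥bis P3·P1 via (33.975,5.78): [(0, 0) (6.4421, 0) (5.628, 16) (0, 16)]  |A|=96.5609
4. ⊥bis P3·P2 via (22.47,9.06): [(0, 0) (6.4421, 0) (5.628, 16) (0, 16)]  |A|=96.5609
5. ⊥bis P3·P4 via (21.165,10.385): [(0, 0) (6.4421, 0) (5.628, 16) (0, 16)]  |A|=96.5609
6. ⊥bis P3·P5 via (32.45,10.67): [(0, 0) (6.4421, 0) (5.628, 16) (0, 16)]  |A|=96.5609
7. ⊥bis P3·P6 via (8.14,11.7): [(0, 0) (6.4421, 0) (5.628, 16) (0, 16)]  |A|=96.5609
8. ⊥bis P3·P7 via (34.785,8.47): [(0, 0) (6.4421, 0) (5.628, 16) (0, 16)]  |A|=96.5609
9. ⊥bis P3·P8 via (31.85,8.765): [(0, 0) (6.4421, 0) (5.628, 16) (0, 16)]  |A|=96.5609
10. canonical 4-gon: [(0, 0) (6.4421, 0) (5.628, 16) (0, 16)]
11. shoelace: 96.5609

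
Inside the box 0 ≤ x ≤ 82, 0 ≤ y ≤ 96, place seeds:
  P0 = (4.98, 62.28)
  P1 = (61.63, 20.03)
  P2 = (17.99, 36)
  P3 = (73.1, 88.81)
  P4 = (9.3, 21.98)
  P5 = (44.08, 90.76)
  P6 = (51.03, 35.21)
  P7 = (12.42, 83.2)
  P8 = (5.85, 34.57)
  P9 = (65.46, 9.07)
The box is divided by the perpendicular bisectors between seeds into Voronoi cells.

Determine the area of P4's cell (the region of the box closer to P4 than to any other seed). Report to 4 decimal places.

Area of P4's cell: 856.1625

1. box [0,82]×[0,96]: [(0, 0) (82, 0) (82, 96) (0, 96)]
2. ⊥bis P4·P0 via (7.14,42.13): [(0, 41.3646) (0, 0) (82, 0) (82, 50.1547)]  |A|=3752.2919
3. ⊥bis P4·P1 via (35.465,21.005): [(36.3689, 45.2632) (0, 41.3646) (0, 0) (34.6823, 0)]  |A|=1537.1098
4. ⊥bis P4·P2 via (13.645,28.99): [(35.2632, 15.5904) (0, 37.4476) (0, 0) (34.6823, 0)]  |A|=930.6163
5. ⊥bis P4·P3 via (41.2,55.395): [(35.2632, 15.5904) (0, 37.4476) (0, 0) (34.6823, 0)]  |A|=930.6163
6. ⊥bis P4·P5 via (26.69,56.37): [(35.2632, 15.5904) (0, 37.4476) (0, 0) (34.6823, 0)]  |A|=930.6163
7. ⊥bis P4·P6 via (30.165,28.595): [(35.1607, 12.8377) (34.0494, 16.3427) (0, 37.4476) (0, 0) (34.6823, 0)]  |A|=928.9071
8. ⊥bis P4·P7 via (10.86,52.59): [(35.1607, 12.8377) (34.0494, 16.3427) (0, 37.4476) (0, 0) (34.6823, 0)]  |A|=928.9071
9. ⊥bis P4·P8 via (7.575,28.275): [(35.1607, 12.8377) (34.0494, 16.3427) (12.584, 29.6476) (0, 26.1992) (0, 0) (34.6823, 0)]  |A|=858.1325
10. ⊥bis P4·P9 via (37.38,15.525): [(34.8508, 4.5227) (35.1607, 12.8377) (34.0494, 16.3427) (12.584, 29.6476) (0, 26.1992) (0, 0) (33.8111, 0)]  |A|=856.1625
11. canonical 7-gon: [(34.8508, 4.5227) (35.1607, 12.8377) (34.0494, 16.3427) (12.584, 29.6476) (0, 26.1992) (0, 0) (33.8111, 0)]
12. shoelace: 856.1625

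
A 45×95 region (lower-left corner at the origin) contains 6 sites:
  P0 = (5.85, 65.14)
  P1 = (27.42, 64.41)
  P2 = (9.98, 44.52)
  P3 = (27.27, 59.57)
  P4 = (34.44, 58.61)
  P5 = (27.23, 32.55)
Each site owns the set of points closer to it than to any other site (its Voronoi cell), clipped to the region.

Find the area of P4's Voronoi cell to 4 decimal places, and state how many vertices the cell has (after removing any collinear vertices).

1. box [0,45]×[0,95]: [(0, 0) (45, 0) (45, 95) (0, 95)]
2. ⊥bis P4·P0 via (20.145,61.875): [(6.0127, 0) (45, 0) (45, 95) (27.7108, 95)]  |A|=2673.1359
3. ⊥bis P4·P1 via (30.93,61.51): [(15.9092, 43.3297) (6.0127, 0) (45, 0) (45, 78.5396)]  |A|=1987.0429
4. ⊥bis P4·P2 via (22.21,51.565): [(22.4168, 51.2061) (45, 12.0019) (45, 78.5396)]  |A|=751.3171
5. ⊥bis P4·P3 via (30.855,59.09): [(31.2272, 61.8697) (28.4071, 40.807) (45, 12.0019) (45, 78.5396)]  |A|=673.5679
6. ⊥bis P4·P5 via (30.835,45.58): [(31.2272, 61.8697) (29.11, 46.0572) (45, 41.661) (45, 78.5396)]  |A|=384.2444
7. canonical 4-gon: [(31.2272, 61.8697) (29.11, 46.0572) (45, 41.661) (45, 78.5396)]
8. shoelace: 384.2444

Area of P4's cell: 384.2444 (4 vertices)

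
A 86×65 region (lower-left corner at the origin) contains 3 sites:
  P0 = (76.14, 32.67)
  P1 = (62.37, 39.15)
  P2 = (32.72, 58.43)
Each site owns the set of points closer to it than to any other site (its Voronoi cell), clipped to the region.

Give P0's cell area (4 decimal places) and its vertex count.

Area of P0's cell: 1192.7309 (4 vertices)

1. box [0,86]×[0,65]: [(0, 0) (86, 0) (86, 65) (0, 65)]
2. ⊥bis P0·P1 via (69.255,35.91): [(52.3562, 0) (86, 0) (86, 65) (82.9444, 65)]  |A|=1192.7309
3. ⊥bis P0·P2 via (54.43,45.55): [(52.3562, 0) (86, 0) (86, 65) (82.9444, 65)]  |A|=1192.7309
4. canonical 4-gon: [(52.3562, 0) (86, 0) (86, 65) (82.9444, 65)]
5. shoelace: 1192.7309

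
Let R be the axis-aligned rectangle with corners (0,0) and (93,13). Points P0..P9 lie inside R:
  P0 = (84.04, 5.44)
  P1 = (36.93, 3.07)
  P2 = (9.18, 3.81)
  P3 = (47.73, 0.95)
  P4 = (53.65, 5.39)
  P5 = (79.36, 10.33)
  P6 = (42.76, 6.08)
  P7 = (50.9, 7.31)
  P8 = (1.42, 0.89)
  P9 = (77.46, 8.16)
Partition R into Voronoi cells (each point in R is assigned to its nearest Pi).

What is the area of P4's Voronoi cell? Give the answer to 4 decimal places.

1. box [0,93]×[0,13]: [(0, 0) (93, 0) (93, 13) (0, 13)]
2. ⊥bis P4·P0 via (68.845,5.415): [(0, 0) (68.8539, 0) (68.8325, 13) (0, 13)]  |A|=894.9618
3. ⊥bis P4·P1 via (45.29,4.23): [(45.8769, 0) (68.8539, 0) (68.8325, 13) (44.0731, 13)]  |A|=310.2865
4. ⊥bis P4·P2 via (31.415,4.6): [(45.8769, 0) (68.8539, 0) (68.8325, 13) (44.0731, 13)]  |A|=310.2865
5. ⊥bis P4·P3 via (50.69,3.17): [(44.2446, 11.7638) (53.0675, 0) (68.8539, 0) (68.8325, 13) (44.0731, 13)]  |A|=267.9923
6. ⊥bis P4·P5 via (66.505,7.86): [(44.2446, 11.7638) (53.0675, 0) (68.0152, 0) (65.5174, 13) (44.0731, 13)]  |A|=240.9926
7. ⊥bis P4·P6 via (48.205,5.735): [(48.2487, 6.425) (53.0675, 0) (68.0152, 0) (65.5174, 13) (48.6653, 13)]  |A|=223.8787
8. ⊥bis P4·P7 via (52.275,6.35): [(50.361, 3.6086) (53.0675, 0) (68.0152, 0) (65.5174, 13) (56.9179, 13)]  |A|=177.5964
9. ⊥bis P4·P8 via (27.535,3.14): [(50.361, 3.6086) (53.0675, 0) (68.0152, 0) (65.5174, 13) (56.9179, 13)]  |A|=177.5964
10. ⊥bis P4·P9 via (65.555,6.775): [(50.361, 3.6086) (53.0675, 0) (66.3432, 0) (64.8308, 13) (56.9179, 13)]  |A|=162.2652
11. canonical 5-gon: [(50.361, 3.6086) (53.0675, 0) (66.3432, 0) (64.8308, 13) (56.9179, 13)]
12. shoelace: 162.2652

Area of P4's cell: 162.2652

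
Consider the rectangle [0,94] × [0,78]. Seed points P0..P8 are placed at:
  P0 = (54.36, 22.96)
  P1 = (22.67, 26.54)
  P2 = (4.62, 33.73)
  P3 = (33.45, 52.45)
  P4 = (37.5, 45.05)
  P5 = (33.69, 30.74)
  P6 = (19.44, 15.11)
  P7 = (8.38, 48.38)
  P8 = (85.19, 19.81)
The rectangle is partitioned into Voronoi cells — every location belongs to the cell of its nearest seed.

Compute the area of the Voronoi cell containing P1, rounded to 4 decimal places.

Area of P1's cell: 267.3434

1. box [0,94]×[0,78]: [(0, 0) (94, 0) (94, 78) (0, 78)]
2. ⊥bis P1·P0 via (38.515,24.75): [(0, 0) (35.719, 0) (44.5306, 78) (0, 78)]  |A|=3129.7355
3. ⊥bis P1·P2 via (13.645,30.135): [(1.6411, 0) (35.719, 0) (44.5306, 78) (32.7114, 78)]  |A|=1789.9867
4. ⊥bis P1·P3 via (28.06,39.495): [(18.8927, 43.3091) (1.6411, 0) (35.719, 0) (39.6366, 34.6785)]  |A|=1114.5306
5. ⊥bis P1·P4 via (30.085,35.795): [(22.6655, 41.7394) (18.8927, 43.3091) (1.6411, 0) (35.719, 0) (38.9595, 28.6848)]  |A|=1061.2808
6. ⊥bis P1·P5 via (28.18,28.64): [(23.4169, 41.1374) (22.6655, 41.7394) (18.8927, 43.3091) (1.6411, 0) (35.719, 0) (36.491, 6.8335)]  |A|=876.0983
7. ⊥bis P1·P6 via (21.055,20.825): [(32.378, 17.6252) (23.4169, 41.1374) (22.6655, 41.7394) (18.8927, 43.3091) (11.0614, 23.6491)]  |A|=277.1317
8. ⊥bis P1·P7 via (15.525,37.46): [(32.378, 17.6252) (23.4169, 41.1374) (22.6655, 41.7394) (22.2987, 41.892) (16.9287, 38.3784) (11.0614, 23.6491)]  |A|=267.3434
9. ⊥bis P1·P8 via (53.93,23.175): [(32.378, 17.6252) (23.4169, 41.1374) (22.6655, 41.7394) (22.2987, 41.892) (16.9287, 38.3784) (11.0614, 23.6491)]  |A|=267.3434
10. canonical 6-gon: [(32.378, 17.6252) (23.4169, 41.1374) (22.6655, 41.7394) (22.2987, 41.892) (16.9287, 38.3784) (11.0614, 23.6491)]
11. shoelace: 267.3434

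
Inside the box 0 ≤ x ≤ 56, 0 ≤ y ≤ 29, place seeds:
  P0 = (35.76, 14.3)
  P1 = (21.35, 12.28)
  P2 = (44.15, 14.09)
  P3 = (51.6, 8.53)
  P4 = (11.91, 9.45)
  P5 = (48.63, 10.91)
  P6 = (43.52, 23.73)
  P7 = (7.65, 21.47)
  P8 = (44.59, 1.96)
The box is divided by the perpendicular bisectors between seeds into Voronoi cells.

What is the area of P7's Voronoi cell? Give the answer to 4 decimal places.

Area of P7's cell: 258.6115

1. box [0,56]×[0,29]: [(0, 0) (56, 0) (56, 29) (0, 29)]
2. ⊥bis P7·P0 via (21.705,17.885): [(0, 0) (17.1431, 0) (24.5401, 29) (0, 29)]  |A|=604.4061
3. ⊥bis P7·P1 via (14.5,16.875): [(0, 0) (3.1802, 0) (22.6335, 29) (0, 29)]  |A|=374.2984
4. ⊥bis P7·P2 via (25.9,17.78): [(0, 0) (3.1802, 0) (22.6335, 29) (0, 29)]  |A|=374.2984
5. ⊥bis P7·P3 via (29.625,15): [(0, 0) (3.1802, 0) (22.6335, 29) (0, 29)]  |A|=374.2984
6. ⊥bis P7·P4 via (9.78,15.46): [(0, 11.9939) (14.7269, 17.2132) (22.6335, 29) (0, 29)]  |A|=258.6115
7. ⊥bis P7·P5 via (28.14,16.19): [(0, 11.9939) (14.7269, 17.2132) (22.6335, 29) (0, 29)]  |A|=258.6115
8. ⊥bis P7·P6 via (25.585,22.6): [(0, 11.9939) (14.7269, 17.2132) (22.6335, 29) (0, 29)]  |A|=258.6115
9. ⊥bis P7·P8 via (26.12,11.715): [(0, 11.9939) (14.7269, 17.2132) (22.6335, 29) (0, 29)]  |A|=258.6115
10. canonical 4-gon: [(0, 11.9939) (14.7269, 17.2132) (22.6335, 29) (0, 29)]
11. shoelace: 258.6115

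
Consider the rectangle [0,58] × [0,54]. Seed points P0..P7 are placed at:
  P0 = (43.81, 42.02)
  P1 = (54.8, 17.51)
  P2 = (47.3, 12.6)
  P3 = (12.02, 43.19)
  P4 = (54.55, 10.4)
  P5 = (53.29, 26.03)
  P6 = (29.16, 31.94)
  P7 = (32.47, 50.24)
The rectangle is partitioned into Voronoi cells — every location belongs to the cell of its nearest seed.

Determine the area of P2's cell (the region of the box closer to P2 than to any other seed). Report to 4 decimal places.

Area of P2's cell: 514.5864

1. box [0,58]×[0,54]: [(0, 0) (58, 0) (58, 54) (0, 54)]
2. ⊥bis P2·P0 via (45.555,27.31): [(0, 21.906) (0, 0) (58, 0) (58, 28.7863)]  |A|=1470.0757
3. ⊥bis P2·P1 via (51.05,15.055): [(43.2092, 27.0317) (0, 21.906) (0, 0) (58, 0) (58, 4.4389)]  |A|=1290.0174
4. ⊥bis P2·P3 via (29.66,27.895): [(43.2092, 27.0317) (27.2723, 25.1412) (5.4733, 0) (58, 0) (58, 4.4389)]  |A|=922.5028
5. ⊥bis P2·P4 via (50.925,11.5): [(51.7017, 14.0595) (43.2092, 27.0317) (27.2723, 25.1412) (5.4733, 0) (47.4353, 0)]  |A|=834.2568
6. ⊥bis P2·P5 via (50.295,19.315): [(51.7017, 14.0595) (47.4223, 20.5963) (35.1398, 26.0745) (27.2723, 25.1412) (5.4733, 0) (47.4353, 0)]  |A|=806.275
7. ⊥bis P2·P6 via (38.23,22.27): [(51.7017, 14.0595) (47.4223, 20.5963) (39.9831, 23.9143) (14.4868, 0) (47.4353, 0)]  |A|=514.5864
8. ⊥bis P2·P7 via (39.885,31.42): [(51.7017, 14.0595) (47.4223, 20.5963) (39.9831, 23.9143) (14.4868, 0) (47.4353, 0)]  |A|=514.5864
9. canonical 5-gon: [(51.7017, 14.0595) (47.4223, 20.5963) (39.9831, 23.9143) (14.4868, 0) (47.4353, 0)]
10. shoelace: 514.5864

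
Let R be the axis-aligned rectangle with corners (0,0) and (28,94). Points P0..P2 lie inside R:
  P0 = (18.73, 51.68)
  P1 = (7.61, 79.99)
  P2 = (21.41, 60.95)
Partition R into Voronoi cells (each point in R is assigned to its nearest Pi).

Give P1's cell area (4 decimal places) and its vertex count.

1. box [0,28]×[0,94]: [(0, 0) (28, 0) (28, 94) (0, 94)]
2. ⊥bis P1·P0 via (13.17,65.835): [(0, 60.6619) (28, 71.6601) (28, 94) (0, 94)]  |A|=779.4915
3. ⊥bis P1·P2 via (14.51,70.47): [(0, 60.6619) (2.1344, 61.5003) (28, 80.2474) (28, 94) (0, 94)]  |A|=668.4338
4. canonical 5-gon: [(0, 60.6619) (2.1344, 61.5003) (28, 80.2474) (28, 94) (0, 94)]
5. shoelace: 668.4338

Area of P1's cell: 668.4338 (5 vertices)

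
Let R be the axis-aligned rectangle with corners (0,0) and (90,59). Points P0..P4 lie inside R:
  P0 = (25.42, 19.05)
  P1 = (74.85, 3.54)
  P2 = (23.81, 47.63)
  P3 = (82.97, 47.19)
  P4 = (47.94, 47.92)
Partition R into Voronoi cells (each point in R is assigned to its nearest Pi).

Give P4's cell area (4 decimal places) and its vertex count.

Area of P4's cell: 968.3471 (5 vertices)

1. box [0,90]×[0,59]: [(0, 0) (90, 0) (90, 59) (0, 59)]
2. ⊥bis P4·P0 via (36.68,33.485): [(79.6068, 0) (90, 0) (90, 59) (3.9705, 59)]  |A|=2844.4693
3. ⊥bis P4·P1 via (61.395,25.73): [(53.0829, 20.6899) (90, 43.0748) (90, 59) (3.9705, 59)]  |A|=1941.8548
4. ⊥bis P4·P2 via (35.875,47.775): [(36.0407, 33.9836) (53.0829, 20.6899) (90, 43.0748) (90, 59) (35.7401, 59)]  |A|=1544.475
5. ⊥bis P4·P3 via (65.455,47.555): [(36.0407, 33.9836) (53.0829, 20.6899) (65.0463, 27.944) (65.6935, 59) (35.7401, 59)]  |A|=968.3471
6. canonical 5-gon: [(36.0407, 33.9836) (53.0829, 20.6899) (65.0463, 27.944) (65.6935, 59) (35.7401, 59)]
7. shoelace: 968.3471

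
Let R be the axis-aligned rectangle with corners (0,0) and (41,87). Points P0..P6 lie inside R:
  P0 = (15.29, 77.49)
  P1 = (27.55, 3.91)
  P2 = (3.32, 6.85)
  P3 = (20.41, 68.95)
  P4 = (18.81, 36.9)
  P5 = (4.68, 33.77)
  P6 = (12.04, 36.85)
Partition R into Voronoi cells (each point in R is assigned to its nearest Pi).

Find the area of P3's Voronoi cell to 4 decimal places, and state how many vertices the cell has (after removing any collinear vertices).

1. box [0,41]×[0,87]: [(0, 0) (41, 0) (41, 87) (0, 87)]
2. ⊥bis P3·P0 via (17.85,73.22): [(0, 62.5184) (0, 0) (41, 0) (41, 87) (40.8346, 87)]  |A|=3067.1509
3. ⊥bis P3·P1 via (23.98,36.43): [(0, 62.5184) (0, 33.7975) (41, 38.2984) (41, 87) (40.8346, 87)]  |A|=1589.1841
4. ⊥bis P3·P2 via (11.865,37.9): [(0, 62.5184) (0, 41.1653) (19.138, 35.8985) (41, 38.2984) (41, 87) (40.8346, 87)]  |A|=1518.682
5. ⊥bis P3·P4 via (19.61,52.925): [(0, 62.5184) (0, 53.904) (41, 51.8572) (41, 87) (40.8346, 87)]  |A|=899.0476
6. ⊥bis P3·P5 via (12.545,51.36): [(0, 62.5184) (0, 56.9692) (7.717, 53.5187) (41, 51.8572) (41, 87) (40.8346, 87)]  |A|=887.2202
7. ⊥bis P3·P6 via (16.225,52.9): [(0, 62.5184) (0, 57.1306) (15.3049, 53.1399) (41, 51.8572) (41, 87) (40.8346, 87)]  |A|=874.3557
8. canonical 6-gon: [(0, 62.5184) (0, 57.1306) (15.3049, 53.1399) (41, 51.8572) (41, 87) (40.8346, 87)]
9. shoelace: 874.3557

Area of P3's cell: 874.3557 (6 vertices)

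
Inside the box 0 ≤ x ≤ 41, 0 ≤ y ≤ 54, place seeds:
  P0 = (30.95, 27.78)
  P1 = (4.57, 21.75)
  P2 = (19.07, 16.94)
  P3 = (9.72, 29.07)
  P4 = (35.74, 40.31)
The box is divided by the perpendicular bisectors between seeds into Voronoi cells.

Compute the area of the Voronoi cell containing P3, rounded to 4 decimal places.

Area of P3's cell: 542.8954

1. box [0,41]×[0,54]: [(0, 0) (41, 0) (41, 54) (0, 54)]
2. ⊥bis P3·P0 via (20.335,28.425): [(0, 0) (18.6078, 0) (21.889, 54) (0, 54)]  |A|=1093.4143
3. ⊥bis P3·P1 via (7.145,25.41): [(0, 30.4369) (19.6186, 16.6342) (21.889, 54) (0, 54)]  |A|=640.0874
4. ⊥bis P3·P2 via (14.395,23.005): [(0, 30.4369) (12.5666, 21.5956) (20.2814, 27.5423) (21.889, 54) (0, 54)]  |A|=599.9814
5. ⊥bis P3·P4 via (22.73,34.69): [(0, 30.4369) (12.5666, 21.5956) (20.2814, 27.5423) (20.9641, 38.778) (14.3886, 54) (0, 54)]  |A|=542.8954
6. canonical 6-gon: [(0, 30.4369) (12.5666, 21.5956) (20.2814, 27.5423) (20.9641, 38.778) (14.3886, 54) (0, 54)]
7. shoelace: 542.8954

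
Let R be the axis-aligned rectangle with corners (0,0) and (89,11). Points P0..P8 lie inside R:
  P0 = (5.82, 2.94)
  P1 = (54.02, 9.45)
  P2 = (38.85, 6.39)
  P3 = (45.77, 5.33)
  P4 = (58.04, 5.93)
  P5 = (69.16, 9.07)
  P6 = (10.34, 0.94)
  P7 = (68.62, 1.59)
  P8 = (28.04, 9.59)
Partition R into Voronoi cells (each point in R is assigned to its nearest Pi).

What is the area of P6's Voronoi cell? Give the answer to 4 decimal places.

Area of P6's cell: 103.6193

1. box [0,89]×[0,11]: [(0, 0) (89, 0) (89, 11) (0, 11)]
2. ⊥bis P6·P0 via (8.08,1.94): [(7.2216, 0) (89, 0) (89, 11) (12.0888, 11)]  |A|=872.7926
3. ⊥bis P6·P1 via (32.18,5.195): [(7.2216, 0) (33.1921, 0) (31.049, 11) (12.0888, 11)]  |A|=247.1189
4. ⊥bis P6·P2 via (24.595,3.665): [(7.2216, 0) (25.2956, 0) (23.1928, 11) (12.0888, 11)]  |A|=160.479
5. ⊥bis P6·P3 via (28.055,3.135): [(7.2216, 0) (25.2956, 0) (23.1928, 11) (12.0888, 11)]  |A|=160.479
6. ⊥bis P6·P4 via (34.19,3.435): [(7.2216, 0) (25.2956, 0) (23.1928, 11) (12.0888, 11)]  |A|=160.479
7. ⊥bis P6·P5 via (39.75,5.005): [(7.2216, 0) (25.2956, 0) (23.1928, 11) (12.0888, 11)]  |A|=160.479
8. ⊥bis P6·P7 via (39.48,1.265): [(7.2216, 0) (25.2956, 0) (23.1928, 11) (12.0888, 11)]  |A|=160.479
9. ⊥bis P6·P8 via (19.19,5.265): [(7.2216, 0) (21.763, 0) (16.3873, 11) (12.0888, 11)]  |A|=103.6193
10. canonical 4-gon: [(7.2216, 0) (21.763, 0) (16.3873, 11) (12.0888, 11)]
11. shoelace: 103.6193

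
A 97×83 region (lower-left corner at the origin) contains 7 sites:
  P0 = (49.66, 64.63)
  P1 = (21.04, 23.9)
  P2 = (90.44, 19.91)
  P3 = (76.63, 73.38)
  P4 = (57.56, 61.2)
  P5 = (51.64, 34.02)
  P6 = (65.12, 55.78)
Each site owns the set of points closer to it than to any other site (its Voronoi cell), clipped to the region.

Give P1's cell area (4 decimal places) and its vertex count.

Area of P1's cell: 2139.9918 (4 vertices)

1. box [0,97]×[0,83]: [(0, 0) (97, 0) (97, 83) (0, 83)]
2. ⊥bis P1·P0 via (35.35,44.265): [(0, 69.1046) (0, 0) (97, 0) (97, 0.945)]  |A|=3397.4064
3. ⊥bis P1·P2 via (55.74,21.905): [(56.1839, 29.6255) (0, 69.1046) (0, 0) (54.4806, 0)]  |A|=2748.2909
4. ⊥bis P1·P3 via (48.835,48.64): [(56.1839, 29.6255) (0, 69.1046) (0, 0) (54.4806, 0)]  |A|=2748.2909
5. ⊥bis P1·P4 via (39.3,42.55): [(55.9876, 26.2114) (43.1369, 38.7933) (0, 69.1046) (0, 0) (54.4806, 0)]  |A|=2725.1189
6. ⊥bis P1·P5 via (36.34,28.96): [(30.0457, 47.9922) (0, 69.1046) (0, 0) (45.9176, 0)]  |A|=2139.9918
7. ⊥bis P1·P6 via (43.08,39.84): [(30.0457, 47.9922) (0, 69.1046) (0, 0) (45.9176, 0)]  |A|=2139.9918
8. canonical 4-gon: [(30.0457, 47.9922) (0, 69.1046) (0, 0) (45.9176, 0)]
9. shoelace: 2139.9918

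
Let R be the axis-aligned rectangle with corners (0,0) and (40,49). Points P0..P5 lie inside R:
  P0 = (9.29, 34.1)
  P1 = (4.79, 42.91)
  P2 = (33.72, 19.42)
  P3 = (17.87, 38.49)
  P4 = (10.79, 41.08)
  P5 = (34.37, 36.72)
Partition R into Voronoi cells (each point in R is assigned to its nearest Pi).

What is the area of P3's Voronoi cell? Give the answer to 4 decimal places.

1. box [0,40]×[0,49]: [(0, 0) (40, 0) (40, 49) (0, 49)]
2. ⊥bis P3·P0 via (13.58,36.295): [(32.1505, 0) (40, 0) (40, 49) (7.0794, 49)]  |A|=998.8664
3. ⊥bis P3·P1 via (11.33,40.7): [(11.3285, 40.6955) (32.1505, 0) (40, 0) (40, 49) (14.1347, 49)]  |A|=969.5709
4. ⊥bis P3·P2 via (25.795,28.955): [(11.3285, 40.6955) (19.8596, 24.0218) (40, 40.7615) (40, 49) (14.1347, 49)]  |A|=464.816
5. ⊥bis P3·P4 via (14.33,39.785): [(13.2729, 36.8953) (19.8596, 24.0218) (40, 40.7615) (40, 49) (17.701, 49)]  |A|=429.8256
6. ⊥bis P3·P5 via (26.12,37.605): [(13.2729, 36.8953) (19.8596, 24.0218) (25.1331, 28.4048) (27.3424, 49) (17.701, 49)]  |A|=238.2419
7. canonical 5-gon: [(13.2729, 36.8953) (19.8596, 24.0218) (25.1331, 28.4048) (27.3424, 49) (17.701, 49)]
8. shoelace: 238.2419

Area of P3's cell: 238.2419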